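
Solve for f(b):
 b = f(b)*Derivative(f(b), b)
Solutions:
 f(b) = -sqrt(C1 + b^2)
 f(b) = sqrt(C1 + b^2)


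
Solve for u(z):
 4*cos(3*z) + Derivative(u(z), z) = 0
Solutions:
 u(z) = C1 - 4*sin(3*z)/3


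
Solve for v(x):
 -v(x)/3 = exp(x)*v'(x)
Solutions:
 v(x) = C1*exp(exp(-x)/3)


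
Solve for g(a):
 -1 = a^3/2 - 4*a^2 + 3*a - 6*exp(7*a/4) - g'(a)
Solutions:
 g(a) = C1 + a^4/8 - 4*a^3/3 + 3*a^2/2 + a - 24*exp(7*a/4)/7


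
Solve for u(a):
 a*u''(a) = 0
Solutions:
 u(a) = C1 + C2*a


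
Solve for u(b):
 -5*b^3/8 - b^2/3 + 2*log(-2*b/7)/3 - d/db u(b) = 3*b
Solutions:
 u(b) = C1 - 5*b^4/32 - b^3/9 - 3*b^2/2 + 2*b*log(-b)/3 + 2*b*(-log(7) - 1 + log(2))/3


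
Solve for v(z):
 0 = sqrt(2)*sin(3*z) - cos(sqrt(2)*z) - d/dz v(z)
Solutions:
 v(z) = C1 - sqrt(2)*sin(sqrt(2)*z)/2 - sqrt(2)*cos(3*z)/3


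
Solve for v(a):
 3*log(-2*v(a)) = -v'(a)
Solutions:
 Integral(1/(log(-_y) + log(2)), (_y, v(a)))/3 = C1 - a


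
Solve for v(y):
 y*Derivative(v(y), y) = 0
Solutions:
 v(y) = C1


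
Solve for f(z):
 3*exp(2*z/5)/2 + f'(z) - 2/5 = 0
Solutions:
 f(z) = C1 + 2*z/5 - 15*exp(2*z/5)/4


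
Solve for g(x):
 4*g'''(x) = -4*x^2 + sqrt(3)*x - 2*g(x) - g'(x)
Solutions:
 g(x) = C1*exp(-3^(1/3)*x*(-(18 + sqrt(327))^(1/3) + 3^(1/3)/(18 + sqrt(327))^(1/3))/12)*sin(3^(1/6)*x*(3/(18 + sqrt(327))^(1/3) + 3^(2/3)*(18 + sqrt(327))^(1/3))/12) + C2*exp(-3^(1/3)*x*(-(18 + sqrt(327))^(1/3) + 3^(1/3)/(18 + sqrt(327))^(1/3))/12)*cos(3^(1/6)*x*(3/(18 + sqrt(327))^(1/3) + 3^(2/3)*(18 + sqrt(327))^(1/3))/12) + C3*exp(3^(1/3)*x*(-(18 + sqrt(327))^(1/3) + 3^(1/3)/(18 + sqrt(327))^(1/3))/6) - 2*x^2 + sqrt(3)*x/2 + 2*x - 1 - sqrt(3)/4


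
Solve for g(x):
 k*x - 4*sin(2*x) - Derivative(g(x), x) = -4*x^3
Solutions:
 g(x) = C1 + k*x^2/2 + x^4 + 2*cos(2*x)


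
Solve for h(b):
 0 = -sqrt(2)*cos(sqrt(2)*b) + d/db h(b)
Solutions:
 h(b) = C1 + sin(sqrt(2)*b)


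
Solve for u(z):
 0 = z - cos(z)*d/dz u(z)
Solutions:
 u(z) = C1 + Integral(z/cos(z), z)


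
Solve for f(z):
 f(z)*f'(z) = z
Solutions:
 f(z) = -sqrt(C1 + z^2)
 f(z) = sqrt(C1 + z^2)


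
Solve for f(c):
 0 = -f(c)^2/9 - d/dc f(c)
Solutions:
 f(c) = 9/(C1 + c)


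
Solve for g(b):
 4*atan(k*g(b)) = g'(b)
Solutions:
 Integral(1/atan(_y*k), (_y, g(b))) = C1 + 4*b


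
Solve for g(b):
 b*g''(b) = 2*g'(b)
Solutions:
 g(b) = C1 + C2*b^3


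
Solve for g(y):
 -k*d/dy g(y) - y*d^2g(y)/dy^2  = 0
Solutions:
 g(y) = C1 + y^(1 - re(k))*(C2*sin(log(y)*Abs(im(k))) + C3*cos(log(y)*im(k)))


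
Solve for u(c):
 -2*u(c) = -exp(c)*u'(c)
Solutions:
 u(c) = C1*exp(-2*exp(-c))


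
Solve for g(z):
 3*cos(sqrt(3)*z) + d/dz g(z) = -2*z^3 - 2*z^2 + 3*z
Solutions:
 g(z) = C1 - z^4/2 - 2*z^3/3 + 3*z^2/2 - sqrt(3)*sin(sqrt(3)*z)


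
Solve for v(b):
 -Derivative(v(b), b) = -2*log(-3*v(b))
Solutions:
 -Integral(1/(log(-_y) + log(3)), (_y, v(b)))/2 = C1 - b


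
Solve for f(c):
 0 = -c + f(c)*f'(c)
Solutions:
 f(c) = -sqrt(C1 + c^2)
 f(c) = sqrt(C1 + c^2)


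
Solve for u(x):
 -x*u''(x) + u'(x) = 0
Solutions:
 u(x) = C1 + C2*x^2


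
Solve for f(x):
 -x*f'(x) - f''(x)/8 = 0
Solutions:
 f(x) = C1 + C2*erf(2*x)


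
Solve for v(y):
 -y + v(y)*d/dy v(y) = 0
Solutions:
 v(y) = -sqrt(C1 + y^2)
 v(y) = sqrt(C1 + y^2)


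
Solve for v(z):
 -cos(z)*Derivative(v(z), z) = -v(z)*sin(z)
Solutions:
 v(z) = C1/cos(z)


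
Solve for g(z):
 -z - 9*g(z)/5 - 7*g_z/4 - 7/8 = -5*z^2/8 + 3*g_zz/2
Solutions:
 g(z) = 25*z^2/72 - 1595*z/1296 + (C1*sin(sqrt(3095)*z/60) + C2*cos(sqrt(3095)*z/60))*exp(-7*z/12) + 6145/46656


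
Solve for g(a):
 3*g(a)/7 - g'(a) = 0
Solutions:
 g(a) = C1*exp(3*a/7)


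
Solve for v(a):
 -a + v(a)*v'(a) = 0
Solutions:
 v(a) = -sqrt(C1 + a^2)
 v(a) = sqrt(C1 + a^2)


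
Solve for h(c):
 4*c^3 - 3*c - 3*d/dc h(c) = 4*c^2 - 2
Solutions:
 h(c) = C1 + c^4/3 - 4*c^3/9 - c^2/2 + 2*c/3


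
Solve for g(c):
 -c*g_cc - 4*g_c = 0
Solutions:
 g(c) = C1 + C2/c^3


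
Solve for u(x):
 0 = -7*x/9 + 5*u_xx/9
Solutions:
 u(x) = C1 + C2*x + 7*x^3/30


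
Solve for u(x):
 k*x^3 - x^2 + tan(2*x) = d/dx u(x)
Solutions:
 u(x) = C1 + k*x^4/4 - x^3/3 - log(cos(2*x))/2


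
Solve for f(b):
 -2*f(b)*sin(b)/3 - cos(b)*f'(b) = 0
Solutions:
 f(b) = C1*cos(b)^(2/3)


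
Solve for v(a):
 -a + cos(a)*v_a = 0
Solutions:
 v(a) = C1 + Integral(a/cos(a), a)


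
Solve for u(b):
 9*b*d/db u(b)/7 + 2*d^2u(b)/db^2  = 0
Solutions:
 u(b) = C1 + C2*erf(3*sqrt(7)*b/14)


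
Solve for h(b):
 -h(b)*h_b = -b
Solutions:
 h(b) = -sqrt(C1 + b^2)
 h(b) = sqrt(C1 + b^2)


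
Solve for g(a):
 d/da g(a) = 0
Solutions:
 g(a) = C1


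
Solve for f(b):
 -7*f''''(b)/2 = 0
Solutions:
 f(b) = C1 + C2*b + C3*b^2 + C4*b^3


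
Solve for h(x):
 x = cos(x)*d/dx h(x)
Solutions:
 h(x) = C1 + Integral(x/cos(x), x)


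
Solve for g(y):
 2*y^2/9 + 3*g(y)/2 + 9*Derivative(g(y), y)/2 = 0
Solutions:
 g(y) = C1*exp(-y/3) - 4*y^2/27 + 8*y/9 - 8/3


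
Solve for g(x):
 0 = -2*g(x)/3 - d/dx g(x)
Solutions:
 g(x) = C1*exp(-2*x/3)


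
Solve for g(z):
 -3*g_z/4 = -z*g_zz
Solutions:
 g(z) = C1 + C2*z^(7/4)


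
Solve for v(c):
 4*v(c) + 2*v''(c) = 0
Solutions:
 v(c) = C1*sin(sqrt(2)*c) + C2*cos(sqrt(2)*c)


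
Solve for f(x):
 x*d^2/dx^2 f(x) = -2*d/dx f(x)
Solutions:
 f(x) = C1 + C2/x


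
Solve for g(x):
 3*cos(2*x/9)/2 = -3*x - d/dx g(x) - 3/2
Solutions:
 g(x) = C1 - 3*x^2/2 - 3*x/2 - 27*sin(x/9)*cos(x/9)/2


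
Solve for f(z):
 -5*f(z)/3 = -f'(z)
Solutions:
 f(z) = C1*exp(5*z/3)


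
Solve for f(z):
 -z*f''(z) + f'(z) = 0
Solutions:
 f(z) = C1 + C2*z^2


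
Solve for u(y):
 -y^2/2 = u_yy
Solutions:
 u(y) = C1 + C2*y - y^4/24


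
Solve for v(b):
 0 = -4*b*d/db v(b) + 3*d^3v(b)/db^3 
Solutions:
 v(b) = C1 + Integral(C2*airyai(6^(2/3)*b/3) + C3*airybi(6^(2/3)*b/3), b)


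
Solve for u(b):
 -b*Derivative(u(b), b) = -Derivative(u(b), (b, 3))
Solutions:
 u(b) = C1 + Integral(C2*airyai(b) + C3*airybi(b), b)


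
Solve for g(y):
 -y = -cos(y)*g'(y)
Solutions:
 g(y) = C1 + Integral(y/cos(y), y)


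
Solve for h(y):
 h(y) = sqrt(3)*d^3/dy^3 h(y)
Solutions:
 h(y) = C3*exp(3^(5/6)*y/3) + (C1*sin(3^(1/3)*y/2) + C2*cos(3^(1/3)*y/2))*exp(-3^(5/6)*y/6)


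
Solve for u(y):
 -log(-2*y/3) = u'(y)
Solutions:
 u(y) = C1 - y*log(-y) + y*(-log(2) + 1 + log(3))


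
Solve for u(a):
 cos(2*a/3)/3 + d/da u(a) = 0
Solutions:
 u(a) = C1 - sin(2*a/3)/2


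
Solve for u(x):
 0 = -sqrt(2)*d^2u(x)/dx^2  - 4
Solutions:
 u(x) = C1 + C2*x - sqrt(2)*x^2


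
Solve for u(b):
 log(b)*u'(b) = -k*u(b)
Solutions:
 u(b) = C1*exp(-k*li(b))


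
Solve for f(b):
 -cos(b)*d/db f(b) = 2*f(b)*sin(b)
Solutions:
 f(b) = C1*cos(b)^2


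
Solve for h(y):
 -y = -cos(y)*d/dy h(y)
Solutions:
 h(y) = C1 + Integral(y/cos(y), y)


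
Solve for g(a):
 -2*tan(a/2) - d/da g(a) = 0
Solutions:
 g(a) = C1 + 4*log(cos(a/2))


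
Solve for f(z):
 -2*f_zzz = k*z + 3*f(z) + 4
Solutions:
 f(z) = C3*exp(-2^(2/3)*3^(1/3)*z/2) - k*z/3 + (C1*sin(2^(2/3)*3^(5/6)*z/4) + C2*cos(2^(2/3)*3^(5/6)*z/4))*exp(2^(2/3)*3^(1/3)*z/4) - 4/3


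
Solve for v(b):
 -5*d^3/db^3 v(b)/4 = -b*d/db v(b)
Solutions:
 v(b) = C1 + Integral(C2*airyai(10^(2/3)*b/5) + C3*airybi(10^(2/3)*b/5), b)


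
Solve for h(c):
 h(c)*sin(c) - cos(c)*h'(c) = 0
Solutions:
 h(c) = C1/cos(c)


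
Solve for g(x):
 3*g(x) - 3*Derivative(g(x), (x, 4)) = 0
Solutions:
 g(x) = C1*exp(-x) + C2*exp(x) + C3*sin(x) + C4*cos(x)


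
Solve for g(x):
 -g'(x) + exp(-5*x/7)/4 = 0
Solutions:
 g(x) = C1 - 7*exp(-5*x/7)/20


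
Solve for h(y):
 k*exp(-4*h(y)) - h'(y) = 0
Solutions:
 h(y) = log(-I*(C1 + 4*k*y)^(1/4))
 h(y) = log(I*(C1 + 4*k*y)^(1/4))
 h(y) = log(-(C1 + 4*k*y)^(1/4))
 h(y) = log(C1 + 4*k*y)/4


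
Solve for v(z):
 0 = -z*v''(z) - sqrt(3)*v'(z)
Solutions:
 v(z) = C1 + C2*z^(1 - sqrt(3))


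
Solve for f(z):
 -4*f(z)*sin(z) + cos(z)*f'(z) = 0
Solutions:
 f(z) = C1/cos(z)^4


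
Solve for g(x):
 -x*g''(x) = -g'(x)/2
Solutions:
 g(x) = C1 + C2*x^(3/2)


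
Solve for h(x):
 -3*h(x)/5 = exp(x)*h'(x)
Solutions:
 h(x) = C1*exp(3*exp(-x)/5)


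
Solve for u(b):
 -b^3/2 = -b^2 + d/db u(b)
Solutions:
 u(b) = C1 - b^4/8 + b^3/3


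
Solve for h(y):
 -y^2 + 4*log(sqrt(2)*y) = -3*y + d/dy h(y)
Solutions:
 h(y) = C1 - y^3/3 + 3*y^2/2 + 4*y*log(y) - 4*y + y*log(4)


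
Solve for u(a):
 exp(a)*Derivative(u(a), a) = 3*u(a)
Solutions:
 u(a) = C1*exp(-3*exp(-a))


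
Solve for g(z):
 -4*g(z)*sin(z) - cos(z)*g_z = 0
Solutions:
 g(z) = C1*cos(z)^4


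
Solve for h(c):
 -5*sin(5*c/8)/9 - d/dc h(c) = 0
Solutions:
 h(c) = C1 + 8*cos(5*c/8)/9


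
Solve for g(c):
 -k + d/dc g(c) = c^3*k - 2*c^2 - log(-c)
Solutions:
 g(c) = C1 + c^4*k/4 - 2*c^3/3 + c*(k + 1) - c*log(-c)


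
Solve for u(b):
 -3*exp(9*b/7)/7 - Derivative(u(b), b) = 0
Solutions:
 u(b) = C1 - exp(9*b/7)/3


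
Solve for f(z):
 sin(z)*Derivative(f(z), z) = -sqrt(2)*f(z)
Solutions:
 f(z) = C1*(cos(z) + 1)^(sqrt(2)/2)/(cos(z) - 1)^(sqrt(2)/2)


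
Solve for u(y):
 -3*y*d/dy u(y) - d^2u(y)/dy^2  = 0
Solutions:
 u(y) = C1 + C2*erf(sqrt(6)*y/2)


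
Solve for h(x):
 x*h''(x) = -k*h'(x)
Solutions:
 h(x) = C1 + x^(1 - re(k))*(C2*sin(log(x)*Abs(im(k))) + C3*cos(log(x)*im(k)))


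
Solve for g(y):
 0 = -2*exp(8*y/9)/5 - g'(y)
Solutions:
 g(y) = C1 - 9*exp(8*y/9)/20


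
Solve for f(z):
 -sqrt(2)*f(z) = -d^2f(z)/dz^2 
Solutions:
 f(z) = C1*exp(-2^(1/4)*z) + C2*exp(2^(1/4)*z)


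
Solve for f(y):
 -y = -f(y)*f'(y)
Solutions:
 f(y) = -sqrt(C1 + y^2)
 f(y) = sqrt(C1 + y^2)


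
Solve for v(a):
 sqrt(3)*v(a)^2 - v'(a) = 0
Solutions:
 v(a) = -1/(C1 + sqrt(3)*a)


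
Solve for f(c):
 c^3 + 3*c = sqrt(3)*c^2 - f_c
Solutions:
 f(c) = C1 - c^4/4 + sqrt(3)*c^3/3 - 3*c^2/2


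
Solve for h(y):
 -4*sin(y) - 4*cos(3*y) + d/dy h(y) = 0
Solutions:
 h(y) = C1 + 4*sin(3*y)/3 - 4*cos(y)


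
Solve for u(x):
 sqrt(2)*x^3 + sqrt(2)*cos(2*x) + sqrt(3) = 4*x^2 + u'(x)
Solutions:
 u(x) = C1 + sqrt(2)*x^4/4 - 4*x^3/3 + sqrt(3)*x + sqrt(2)*sin(2*x)/2


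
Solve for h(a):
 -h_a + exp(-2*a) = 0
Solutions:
 h(a) = C1 - exp(-2*a)/2


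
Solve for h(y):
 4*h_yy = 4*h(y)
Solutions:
 h(y) = C1*exp(-y) + C2*exp(y)


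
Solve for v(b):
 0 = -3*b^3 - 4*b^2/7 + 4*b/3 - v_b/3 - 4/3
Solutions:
 v(b) = C1 - 9*b^4/4 - 4*b^3/7 + 2*b^2 - 4*b


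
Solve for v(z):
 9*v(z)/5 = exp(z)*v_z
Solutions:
 v(z) = C1*exp(-9*exp(-z)/5)


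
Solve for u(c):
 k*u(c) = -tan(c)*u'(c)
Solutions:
 u(c) = C1*exp(-k*log(sin(c)))


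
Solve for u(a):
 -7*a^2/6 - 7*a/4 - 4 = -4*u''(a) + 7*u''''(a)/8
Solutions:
 u(a) = C1 + C2*a + C3*exp(-4*sqrt(14)*a/7) + C4*exp(4*sqrt(14)*a/7) + 7*a^4/288 + 7*a^3/96 + 433*a^2/768


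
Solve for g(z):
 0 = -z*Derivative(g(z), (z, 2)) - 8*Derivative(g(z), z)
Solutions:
 g(z) = C1 + C2/z^7


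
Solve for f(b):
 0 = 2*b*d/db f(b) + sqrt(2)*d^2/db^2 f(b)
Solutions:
 f(b) = C1 + C2*erf(2^(3/4)*b/2)


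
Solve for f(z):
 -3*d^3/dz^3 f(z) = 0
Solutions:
 f(z) = C1 + C2*z + C3*z^2


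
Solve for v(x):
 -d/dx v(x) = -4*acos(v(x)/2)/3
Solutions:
 Integral(1/acos(_y/2), (_y, v(x))) = C1 + 4*x/3


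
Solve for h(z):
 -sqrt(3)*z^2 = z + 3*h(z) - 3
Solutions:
 h(z) = -sqrt(3)*z^2/3 - z/3 + 1


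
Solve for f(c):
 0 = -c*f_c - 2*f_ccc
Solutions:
 f(c) = C1 + Integral(C2*airyai(-2^(2/3)*c/2) + C3*airybi(-2^(2/3)*c/2), c)


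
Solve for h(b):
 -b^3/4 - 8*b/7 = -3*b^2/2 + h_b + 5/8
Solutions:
 h(b) = C1 - b^4/16 + b^3/2 - 4*b^2/7 - 5*b/8


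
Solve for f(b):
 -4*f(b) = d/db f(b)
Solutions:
 f(b) = C1*exp(-4*b)


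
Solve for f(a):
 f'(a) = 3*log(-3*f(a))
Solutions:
 -Integral(1/(log(-_y) + log(3)), (_y, f(a)))/3 = C1 - a


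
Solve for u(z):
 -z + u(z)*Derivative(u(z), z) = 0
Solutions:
 u(z) = -sqrt(C1 + z^2)
 u(z) = sqrt(C1 + z^2)


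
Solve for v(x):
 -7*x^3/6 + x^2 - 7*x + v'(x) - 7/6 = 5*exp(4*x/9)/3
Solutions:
 v(x) = C1 + 7*x^4/24 - x^3/3 + 7*x^2/2 + 7*x/6 + 15*exp(4*x/9)/4


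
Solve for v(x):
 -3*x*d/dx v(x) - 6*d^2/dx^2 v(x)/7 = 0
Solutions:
 v(x) = C1 + C2*erf(sqrt(7)*x/2)


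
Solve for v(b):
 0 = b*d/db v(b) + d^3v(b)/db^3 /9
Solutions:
 v(b) = C1 + Integral(C2*airyai(-3^(2/3)*b) + C3*airybi(-3^(2/3)*b), b)


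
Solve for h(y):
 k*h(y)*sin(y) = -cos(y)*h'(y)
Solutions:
 h(y) = C1*exp(k*log(cos(y)))


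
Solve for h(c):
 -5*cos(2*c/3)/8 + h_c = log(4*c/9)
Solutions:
 h(c) = C1 + c*log(c) - 2*c*log(3) - c + 2*c*log(2) + 15*sin(2*c/3)/16


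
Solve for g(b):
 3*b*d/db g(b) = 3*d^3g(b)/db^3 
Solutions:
 g(b) = C1 + Integral(C2*airyai(b) + C3*airybi(b), b)


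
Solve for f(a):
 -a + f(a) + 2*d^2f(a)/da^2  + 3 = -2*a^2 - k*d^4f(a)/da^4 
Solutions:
 f(a) = C1*exp(-a*sqrt((-sqrt(1 - k) - 1)/k)) + C2*exp(a*sqrt((-sqrt(1 - k) - 1)/k)) + C3*exp(-a*sqrt((sqrt(1 - k) - 1)/k)) + C4*exp(a*sqrt((sqrt(1 - k) - 1)/k)) - 2*a^2 + a + 5


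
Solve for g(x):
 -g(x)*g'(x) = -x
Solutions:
 g(x) = -sqrt(C1 + x^2)
 g(x) = sqrt(C1 + x^2)


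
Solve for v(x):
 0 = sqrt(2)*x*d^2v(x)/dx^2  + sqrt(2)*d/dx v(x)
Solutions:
 v(x) = C1 + C2*log(x)


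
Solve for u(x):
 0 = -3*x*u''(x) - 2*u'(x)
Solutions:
 u(x) = C1 + C2*x^(1/3)


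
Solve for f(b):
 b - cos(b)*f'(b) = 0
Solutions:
 f(b) = C1 + Integral(b/cos(b), b)


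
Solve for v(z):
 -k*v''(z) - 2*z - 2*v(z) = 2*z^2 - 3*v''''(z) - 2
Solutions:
 v(z) = C1*exp(-sqrt(6)*z*sqrt(k - sqrt(k^2 + 24))/6) + C2*exp(sqrt(6)*z*sqrt(k - sqrt(k^2 + 24))/6) + C3*exp(-sqrt(6)*z*sqrt(k + sqrt(k^2 + 24))/6) + C4*exp(sqrt(6)*z*sqrt(k + sqrt(k^2 + 24))/6) + k - z^2 - z + 1


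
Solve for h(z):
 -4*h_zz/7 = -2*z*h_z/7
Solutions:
 h(z) = C1 + C2*erfi(z/2)


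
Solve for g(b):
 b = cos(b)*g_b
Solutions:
 g(b) = C1 + Integral(b/cos(b), b)


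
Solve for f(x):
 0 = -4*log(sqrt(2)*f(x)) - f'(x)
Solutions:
 Integral(1/(2*log(_y) + log(2)), (_y, f(x)))/2 = C1 - x


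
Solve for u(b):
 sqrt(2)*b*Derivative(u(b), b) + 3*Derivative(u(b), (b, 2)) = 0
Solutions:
 u(b) = C1 + C2*erf(2^(3/4)*sqrt(3)*b/6)


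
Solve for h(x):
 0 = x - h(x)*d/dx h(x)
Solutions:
 h(x) = -sqrt(C1 + x^2)
 h(x) = sqrt(C1 + x^2)


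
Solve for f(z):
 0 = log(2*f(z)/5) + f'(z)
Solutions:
 Integral(1/(log(_y) - log(5) + log(2)), (_y, f(z))) = C1 - z


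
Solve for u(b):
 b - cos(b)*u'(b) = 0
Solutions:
 u(b) = C1 + Integral(b/cos(b), b)


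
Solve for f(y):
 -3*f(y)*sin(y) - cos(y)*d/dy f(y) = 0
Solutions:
 f(y) = C1*cos(y)^3


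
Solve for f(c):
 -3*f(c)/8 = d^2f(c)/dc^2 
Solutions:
 f(c) = C1*sin(sqrt(6)*c/4) + C2*cos(sqrt(6)*c/4)


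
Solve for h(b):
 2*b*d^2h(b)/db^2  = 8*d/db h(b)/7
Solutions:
 h(b) = C1 + C2*b^(11/7)


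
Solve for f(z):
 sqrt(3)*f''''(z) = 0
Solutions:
 f(z) = C1 + C2*z + C3*z^2 + C4*z^3


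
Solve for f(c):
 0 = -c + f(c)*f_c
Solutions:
 f(c) = -sqrt(C1 + c^2)
 f(c) = sqrt(C1 + c^2)


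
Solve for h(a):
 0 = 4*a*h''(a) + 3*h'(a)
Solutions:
 h(a) = C1 + C2*a^(1/4)


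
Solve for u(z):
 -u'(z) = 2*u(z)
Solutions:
 u(z) = C1*exp(-2*z)


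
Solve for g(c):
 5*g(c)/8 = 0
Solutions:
 g(c) = 0


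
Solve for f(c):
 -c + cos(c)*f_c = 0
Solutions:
 f(c) = C1 + Integral(c/cos(c), c)


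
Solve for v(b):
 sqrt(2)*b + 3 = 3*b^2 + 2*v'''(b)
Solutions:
 v(b) = C1 + C2*b + C3*b^2 - b^5/40 + sqrt(2)*b^4/48 + b^3/4


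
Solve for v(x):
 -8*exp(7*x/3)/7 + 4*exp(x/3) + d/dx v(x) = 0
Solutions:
 v(x) = C1 + 24*exp(7*x/3)/49 - 12*exp(x/3)


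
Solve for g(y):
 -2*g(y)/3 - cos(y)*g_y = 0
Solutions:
 g(y) = C1*(sin(y) - 1)^(1/3)/(sin(y) + 1)^(1/3)


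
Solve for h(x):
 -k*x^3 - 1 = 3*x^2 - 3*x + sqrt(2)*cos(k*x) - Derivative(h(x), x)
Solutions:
 h(x) = C1 + k*x^4/4 + x^3 - 3*x^2/2 + x + sqrt(2)*sin(k*x)/k


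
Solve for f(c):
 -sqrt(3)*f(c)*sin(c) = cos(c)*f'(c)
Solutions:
 f(c) = C1*cos(c)^(sqrt(3))


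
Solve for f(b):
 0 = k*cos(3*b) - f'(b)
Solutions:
 f(b) = C1 + k*sin(3*b)/3


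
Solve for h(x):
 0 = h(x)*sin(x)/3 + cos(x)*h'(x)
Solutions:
 h(x) = C1*cos(x)^(1/3)


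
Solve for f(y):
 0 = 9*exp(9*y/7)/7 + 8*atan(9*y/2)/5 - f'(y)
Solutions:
 f(y) = C1 + 8*y*atan(9*y/2)/5 + exp(9*y/7) - 8*log(81*y^2 + 4)/45


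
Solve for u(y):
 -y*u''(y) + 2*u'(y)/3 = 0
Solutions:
 u(y) = C1 + C2*y^(5/3)


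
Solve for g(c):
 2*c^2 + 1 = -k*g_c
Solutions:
 g(c) = C1 - 2*c^3/(3*k) - c/k


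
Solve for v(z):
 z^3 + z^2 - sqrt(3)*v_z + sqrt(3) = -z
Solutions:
 v(z) = C1 + sqrt(3)*z^4/12 + sqrt(3)*z^3/9 + sqrt(3)*z^2/6 + z


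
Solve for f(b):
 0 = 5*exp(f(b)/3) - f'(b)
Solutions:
 f(b) = 3*log(-1/(C1 + 5*b)) + 3*log(3)


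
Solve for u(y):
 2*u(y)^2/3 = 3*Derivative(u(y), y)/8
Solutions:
 u(y) = -9/(C1 + 16*y)


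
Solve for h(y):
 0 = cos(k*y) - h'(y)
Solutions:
 h(y) = C1 + sin(k*y)/k


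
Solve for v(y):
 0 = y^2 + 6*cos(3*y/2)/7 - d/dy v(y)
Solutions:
 v(y) = C1 + y^3/3 + 4*sin(3*y/2)/7


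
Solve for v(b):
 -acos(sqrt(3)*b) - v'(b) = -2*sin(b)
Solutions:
 v(b) = C1 - b*acos(sqrt(3)*b) + sqrt(3)*sqrt(1 - 3*b^2)/3 - 2*cos(b)


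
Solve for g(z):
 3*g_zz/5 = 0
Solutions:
 g(z) = C1 + C2*z


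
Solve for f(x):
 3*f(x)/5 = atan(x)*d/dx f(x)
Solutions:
 f(x) = C1*exp(3*Integral(1/atan(x), x)/5)


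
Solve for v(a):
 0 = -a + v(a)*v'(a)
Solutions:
 v(a) = -sqrt(C1 + a^2)
 v(a) = sqrt(C1 + a^2)


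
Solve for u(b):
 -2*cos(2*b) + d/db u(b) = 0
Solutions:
 u(b) = C1 + sin(2*b)


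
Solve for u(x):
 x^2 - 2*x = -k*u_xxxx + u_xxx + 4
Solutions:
 u(x) = C1 + C2*x + C3*x^2 + C4*exp(x/k) + x^5/60 + x^4*(k - 1)/12 + x^3*(k^2 - k - 2)/3


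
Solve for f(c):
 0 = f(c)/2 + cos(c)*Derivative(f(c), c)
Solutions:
 f(c) = C1*(sin(c) - 1)^(1/4)/(sin(c) + 1)^(1/4)


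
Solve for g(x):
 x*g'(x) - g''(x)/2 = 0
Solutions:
 g(x) = C1 + C2*erfi(x)


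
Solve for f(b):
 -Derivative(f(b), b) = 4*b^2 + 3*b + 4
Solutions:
 f(b) = C1 - 4*b^3/3 - 3*b^2/2 - 4*b


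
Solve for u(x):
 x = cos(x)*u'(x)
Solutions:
 u(x) = C1 + Integral(x/cos(x), x)


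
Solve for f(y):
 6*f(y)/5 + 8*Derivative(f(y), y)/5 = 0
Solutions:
 f(y) = C1*exp(-3*y/4)


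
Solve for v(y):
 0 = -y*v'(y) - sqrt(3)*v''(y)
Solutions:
 v(y) = C1 + C2*erf(sqrt(2)*3^(3/4)*y/6)


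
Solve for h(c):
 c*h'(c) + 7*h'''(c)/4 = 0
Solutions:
 h(c) = C1 + Integral(C2*airyai(-14^(2/3)*c/7) + C3*airybi(-14^(2/3)*c/7), c)


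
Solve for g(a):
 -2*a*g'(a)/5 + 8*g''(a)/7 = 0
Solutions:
 g(a) = C1 + C2*erfi(sqrt(70)*a/20)


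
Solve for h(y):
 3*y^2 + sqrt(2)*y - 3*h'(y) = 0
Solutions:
 h(y) = C1 + y^3/3 + sqrt(2)*y^2/6


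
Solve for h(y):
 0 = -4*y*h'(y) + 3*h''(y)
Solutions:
 h(y) = C1 + C2*erfi(sqrt(6)*y/3)


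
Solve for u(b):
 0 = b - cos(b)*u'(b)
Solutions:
 u(b) = C1 + Integral(b/cos(b), b)


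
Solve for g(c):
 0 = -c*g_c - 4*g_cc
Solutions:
 g(c) = C1 + C2*erf(sqrt(2)*c/4)


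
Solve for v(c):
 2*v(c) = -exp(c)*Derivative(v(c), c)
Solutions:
 v(c) = C1*exp(2*exp(-c))


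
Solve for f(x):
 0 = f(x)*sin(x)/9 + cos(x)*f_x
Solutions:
 f(x) = C1*cos(x)^(1/9)


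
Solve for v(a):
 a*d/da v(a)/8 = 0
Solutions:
 v(a) = C1


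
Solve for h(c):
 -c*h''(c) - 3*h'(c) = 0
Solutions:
 h(c) = C1 + C2/c^2


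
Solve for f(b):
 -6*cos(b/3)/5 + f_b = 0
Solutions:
 f(b) = C1 + 18*sin(b/3)/5


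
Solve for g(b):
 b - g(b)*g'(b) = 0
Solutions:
 g(b) = -sqrt(C1 + b^2)
 g(b) = sqrt(C1 + b^2)


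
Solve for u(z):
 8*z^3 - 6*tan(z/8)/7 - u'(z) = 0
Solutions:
 u(z) = C1 + 2*z^4 + 48*log(cos(z/8))/7


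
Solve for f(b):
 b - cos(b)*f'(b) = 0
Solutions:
 f(b) = C1 + Integral(b/cos(b), b)


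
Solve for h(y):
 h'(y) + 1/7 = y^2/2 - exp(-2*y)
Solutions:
 h(y) = C1 + y^3/6 - y/7 + exp(-2*y)/2


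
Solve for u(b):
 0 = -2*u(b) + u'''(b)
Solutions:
 u(b) = C3*exp(2^(1/3)*b) + (C1*sin(2^(1/3)*sqrt(3)*b/2) + C2*cos(2^(1/3)*sqrt(3)*b/2))*exp(-2^(1/3)*b/2)


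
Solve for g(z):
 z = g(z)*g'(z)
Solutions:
 g(z) = -sqrt(C1 + z^2)
 g(z) = sqrt(C1 + z^2)


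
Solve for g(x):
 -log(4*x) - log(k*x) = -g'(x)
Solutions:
 g(x) = C1 + x*(log(k) - 2 + 2*log(2)) + 2*x*log(x)


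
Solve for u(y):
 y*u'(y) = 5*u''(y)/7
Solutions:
 u(y) = C1 + C2*erfi(sqrt(70)*y/10)


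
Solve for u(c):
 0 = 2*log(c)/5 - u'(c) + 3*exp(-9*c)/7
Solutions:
 u(c) = C1 + 2*c*log(c)/5 - 2*c/5 - exp(-9*c)/21


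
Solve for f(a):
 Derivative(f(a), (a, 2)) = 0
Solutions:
 f(a) = C1 + C2*a


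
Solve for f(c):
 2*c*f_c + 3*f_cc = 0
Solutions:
 f(c) = C1 + C2*erf(sqrt(3)*c/3)


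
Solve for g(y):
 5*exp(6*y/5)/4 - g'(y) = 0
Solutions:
 g(y) = C1 + 25*exp(6*y/5)/24


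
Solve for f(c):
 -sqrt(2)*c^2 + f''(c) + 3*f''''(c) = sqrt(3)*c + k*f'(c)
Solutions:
 f(c) = C1 + C2*exp(2^(1/3)*c*(-2^(1/3)*(-9*k + sqrt(81*k^2 + 4))^(1/3) + 2/(-9*k + sqrt(81*k^2 + 4))^(1/3))/6) + C3*exp(2^(1/3)*c*(2^(1/3)*(-9*k + sqrt(81*k^2 + 4))^(1/3) - 2^(1/3)*sqrt(3)*I*(-9*k + sqrt(81*k^2 + 4))^(1/3) + 8/((-1 + sqrt(3)*I)*(-9*k + sqrt(81*k^2 + 4))^(1/3)))/12) + C4*exp(2^(1/3)*c*(2^(1/3)*(-9*k + sqrt(81*k^2 + 4))^(1/3) + 2^(1/3)*sqrt(3)*I*(-9*k + sqrt(81*k^2 + 4))^(1/3) - 8/((1 + sqrt(3)*I)*(-9*k + sqrt(81*k^2 + 4))^(1/3)))/12) - sqrt(2)*c^3/(3*k) - sqrt(3)*c^2/(2*k) - sqrt(2)*c^2/k^2 - sqrt(3)*c/k^2 - 2*sqrt(2)*c/k^3


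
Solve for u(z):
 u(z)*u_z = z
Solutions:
 u(z) = -sqrt(C1 + z^2)
 u(z) = sqrt(C1 + z^2)


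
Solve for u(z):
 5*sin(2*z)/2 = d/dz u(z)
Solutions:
 u(z) = C1 - 5*cos(2*z)/4


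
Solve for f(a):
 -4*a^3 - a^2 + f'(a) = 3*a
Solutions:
 f(a) = C1 + a^4 + a^3/3 + 3*a^2/2


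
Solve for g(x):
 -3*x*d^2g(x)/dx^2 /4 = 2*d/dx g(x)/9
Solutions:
 g(x) = C1 + C2*x^(19/27)


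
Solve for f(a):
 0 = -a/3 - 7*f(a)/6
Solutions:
 f(a) = -2*a/7


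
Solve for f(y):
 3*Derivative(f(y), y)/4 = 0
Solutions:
 f(y) = C1


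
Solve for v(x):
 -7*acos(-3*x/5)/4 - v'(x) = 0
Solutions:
 v(x) = C1 - 7*x*acos(-3*x/5)/4 - 7*sqrt(25 - 9*x^2)/12


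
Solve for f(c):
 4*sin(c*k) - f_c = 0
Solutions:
 f(c) = C1 - 4*cos(c*k)/k


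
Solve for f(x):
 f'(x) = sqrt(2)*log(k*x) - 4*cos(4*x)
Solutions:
 f(x) = C1 + sqrt(2)*x*(log(k*x) - 1) - sin(4*x)


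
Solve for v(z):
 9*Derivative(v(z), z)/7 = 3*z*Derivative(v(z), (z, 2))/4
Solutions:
 v(z) = C1 + C2*z^(19/7)


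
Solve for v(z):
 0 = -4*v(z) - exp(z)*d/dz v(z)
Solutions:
 v(z) = C1*exp(4*exp(-z))


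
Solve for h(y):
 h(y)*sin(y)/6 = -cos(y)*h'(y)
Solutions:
 h(y) = C1*cos(y)^(1/6)


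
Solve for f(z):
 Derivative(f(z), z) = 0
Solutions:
 f(z) = C1


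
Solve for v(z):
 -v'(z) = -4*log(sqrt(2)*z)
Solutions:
 v(z) = C1 + 4*z*log(z) - 4*z + z*log(4)


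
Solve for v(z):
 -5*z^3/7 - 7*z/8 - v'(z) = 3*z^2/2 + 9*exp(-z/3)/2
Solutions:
 v(z) = C1 - 5*z^4/28 - z^3/2 - 7*z^2/16 + 27*exp(-z/3)/2


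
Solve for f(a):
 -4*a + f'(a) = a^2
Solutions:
 f(a) = C1 + a^3/3 + 2*a^2


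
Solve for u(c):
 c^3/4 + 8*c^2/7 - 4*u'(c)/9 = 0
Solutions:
 u(c) = C1 + 9*c^4/64 + 6*c^3/7


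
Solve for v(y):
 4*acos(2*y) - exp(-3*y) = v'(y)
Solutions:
 v(y) = C1 + 4*y*acos(2*y) - 2*sqrt(1 - 4*y^2) + exp(-3*y)/3


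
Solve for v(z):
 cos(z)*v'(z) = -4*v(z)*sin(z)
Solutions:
 v(z) = C1*cos(z)^4


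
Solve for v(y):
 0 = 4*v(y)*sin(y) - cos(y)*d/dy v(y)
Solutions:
 v(y) = C1/cos(y)^4


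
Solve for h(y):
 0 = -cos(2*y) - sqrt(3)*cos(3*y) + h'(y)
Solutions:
 h(y) = C1 + sin(2*y)/2 + sqrt(3)*sin(3*y)/3


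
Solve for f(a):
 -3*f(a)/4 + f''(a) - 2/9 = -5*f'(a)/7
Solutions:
 f(a) = C1*exp(a*(-5 + 2*sqrt(43))/14) + C2*exp(-a*(5 + 2*sqrt(43))/14) - 8/27


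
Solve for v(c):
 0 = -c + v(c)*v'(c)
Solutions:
 v(c) = -sqrt(C1 + c^2)
 v(c) = sqrt(C1 + c^2)


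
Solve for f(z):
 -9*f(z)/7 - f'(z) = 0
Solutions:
 f(z) = C1*exp(-9*z/7)


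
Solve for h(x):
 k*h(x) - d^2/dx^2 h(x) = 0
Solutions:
 h(x) = C1*exp(-sqrt(k)*x) + C2*exp(sqrt(k)*x)


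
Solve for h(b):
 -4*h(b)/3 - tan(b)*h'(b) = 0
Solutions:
 h(b) = C1/sin(b)^(4/3)


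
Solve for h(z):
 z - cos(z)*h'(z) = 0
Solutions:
 h(z) = C1 + Integral(z/cos(z), z)


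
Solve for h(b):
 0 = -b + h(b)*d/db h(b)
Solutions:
 h(b) = -sqrt(C1 + b^2)
 h(b) = sqrt(C1 + b^2)


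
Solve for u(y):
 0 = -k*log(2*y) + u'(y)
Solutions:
 u(y) = C1 + k*y*log(y) - k*y + k*y*log(2)


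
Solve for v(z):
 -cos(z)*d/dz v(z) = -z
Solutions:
 v(z) = C1 + Integral(z/cos(z), z)


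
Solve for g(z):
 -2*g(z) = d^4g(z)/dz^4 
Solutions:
 g(z) = (C1*sin(2^(3/4)*z/2) + C2*cos(2^(3/4)*z/2))*exp(-2^(3/4)*z/2) + (C3*sin(2^(3/4)*z/2) + C4*cos(2^(3/4)*z/2))*exp(2^(3/4)*z/2)


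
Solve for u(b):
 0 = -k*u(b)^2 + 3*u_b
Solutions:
 u(b) = -3/(C1 + b*k)


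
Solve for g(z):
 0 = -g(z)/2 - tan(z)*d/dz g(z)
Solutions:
 g(z) = C1/sqrt(sin(z))


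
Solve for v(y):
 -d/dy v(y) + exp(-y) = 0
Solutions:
 v(y) = C1 - exp(-y)


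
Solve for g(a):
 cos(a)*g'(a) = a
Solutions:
 g(a) = C1 + Integral(a/cos(a), a)


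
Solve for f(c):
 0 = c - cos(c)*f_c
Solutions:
 f(c) = C1 + Integral(c/cos(c), c)


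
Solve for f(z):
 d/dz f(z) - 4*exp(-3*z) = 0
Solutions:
 f(z) = C1 - 4*exp(-3*z)/3


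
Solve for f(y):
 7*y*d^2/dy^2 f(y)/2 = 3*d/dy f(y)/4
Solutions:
 f(y) = C1 + C2*y^(17/14)


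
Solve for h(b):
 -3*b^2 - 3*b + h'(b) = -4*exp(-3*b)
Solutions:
 h(b) = C1 + b^3 + 3*b^2/2 + 4*exp(-3*b)/3


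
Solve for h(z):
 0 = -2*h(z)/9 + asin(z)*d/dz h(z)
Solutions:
 h(z) = C1*exp(2*Integral(1/asin(z), z)/9)


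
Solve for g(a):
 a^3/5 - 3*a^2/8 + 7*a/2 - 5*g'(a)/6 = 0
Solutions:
 g(a) = C1 + 3*a^4/50 - 3*a^3/20 + 21*a^2/10


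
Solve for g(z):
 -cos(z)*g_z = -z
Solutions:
 g(z) = C1 + Integral(z/cos(z), z)


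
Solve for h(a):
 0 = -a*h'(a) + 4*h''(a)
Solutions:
 h(a) = C1 + C2*erfi(sqrt(2)*a/4)


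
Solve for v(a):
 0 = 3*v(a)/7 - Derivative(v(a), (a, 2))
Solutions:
 v(a) = C1*exp(-sqrt(21)*a/7) + C2*exp(sqrt(21)*a/7)


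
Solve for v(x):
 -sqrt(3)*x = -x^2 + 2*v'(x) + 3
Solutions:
 v(x) = C1 + x^3/6 - sqrt(3)*x^2/4 - 3*x/2


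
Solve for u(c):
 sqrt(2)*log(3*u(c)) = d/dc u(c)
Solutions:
 -sqrt(2)*Integral(1/(log(_y) + log(3)), (_y, u(c)))/2 = C1 - c


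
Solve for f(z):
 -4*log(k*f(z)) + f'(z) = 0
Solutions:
 li(k*f(z))/k = C1 + 4*z


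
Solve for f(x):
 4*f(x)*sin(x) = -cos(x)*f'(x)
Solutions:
 f(x) = C1*cos(x)^4


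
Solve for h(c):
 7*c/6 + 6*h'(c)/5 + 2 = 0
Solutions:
 h(c) = C1 - 35*c^2/72 - 5*c/3


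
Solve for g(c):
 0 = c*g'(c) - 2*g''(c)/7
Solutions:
 g(c) = C1 + C2*erfi(sqrt(7)*c/2)


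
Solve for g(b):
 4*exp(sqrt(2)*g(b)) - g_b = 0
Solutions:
 g(b) = sqrt(2)*(2*log(-1/(C1 + 4*b)) - log(2))/4


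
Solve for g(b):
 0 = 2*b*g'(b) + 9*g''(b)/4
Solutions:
 g(b) = C1 + C2*erf(2*b/3)


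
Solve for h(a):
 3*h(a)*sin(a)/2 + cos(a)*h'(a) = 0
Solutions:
 h(a) = C1*cos(a)^(3/2)


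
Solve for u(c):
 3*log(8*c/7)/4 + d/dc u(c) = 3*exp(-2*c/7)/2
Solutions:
 u(c) = C1 - 3*c*log(c)/4 + 3*c*(-3*log(2) + 1 + log(7))/4 - 21*exp(-2*c/7)/4


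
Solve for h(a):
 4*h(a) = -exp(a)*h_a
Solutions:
 h(a) = C1*exp(4*exp(-a))


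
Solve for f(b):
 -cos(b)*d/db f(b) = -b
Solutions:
 f(b) = C1 + Integral(b/cos(b), b)


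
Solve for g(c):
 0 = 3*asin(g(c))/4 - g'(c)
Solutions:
 Integral(1/asin(_y), (_y, g(c))) = C1 + 3*c/4


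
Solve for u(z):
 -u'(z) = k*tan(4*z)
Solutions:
 u(z) = C1 + k*log(cos(4*z))/4


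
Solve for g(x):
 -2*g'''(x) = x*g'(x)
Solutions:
 g(x) = C1 + Integral(C2*airyai(-2^(2/3)*x/2) + C3*airybi(-2^(2/3)*x/2), x)


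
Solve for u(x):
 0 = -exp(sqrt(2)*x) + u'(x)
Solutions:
 u(x) = C1 + sqrt(2)*exp(sqrt(2)*x)/2


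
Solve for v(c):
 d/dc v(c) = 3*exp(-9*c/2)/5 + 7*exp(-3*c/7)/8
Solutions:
 v(c) = C1 - 2*exp(-9*c/2)/15 - 49*exp(-3*c/7)/24


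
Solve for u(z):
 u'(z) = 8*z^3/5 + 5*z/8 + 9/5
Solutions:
 u(z) = C1 + 2*z^4/5 + 5*z^2/16 + 9*z/5


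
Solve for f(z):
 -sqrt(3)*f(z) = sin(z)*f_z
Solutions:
 f(z) = C1*(cos(z) + 1)^(sqrt(3)/2)/(cos(z) - 1)^(sqrt(3)/2)


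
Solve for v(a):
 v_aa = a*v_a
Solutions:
 v(a) = C1 + C2*erfi(sqrt(2)*a/2)


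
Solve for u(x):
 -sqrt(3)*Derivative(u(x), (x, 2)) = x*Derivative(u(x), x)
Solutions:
 u(x) = C1 + C2*erf(sqrt(2)*3^(3/4)*x/6)


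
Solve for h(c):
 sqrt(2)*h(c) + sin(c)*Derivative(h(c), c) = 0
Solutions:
 h(c) = C1*(cos(c) + 1)^(sqrt(2)/2)/(cos(c) - 1)^(sqrt(2)/2)


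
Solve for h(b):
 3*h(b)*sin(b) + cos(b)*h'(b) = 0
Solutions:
 h(b) = C1*cos(b)^3


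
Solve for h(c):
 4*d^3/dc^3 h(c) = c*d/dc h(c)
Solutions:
 h(c) = C1 + Integral(C2*airyai(2^(1/3)*c/2) + C3*airybi(2^(1/3)*c/2), c)


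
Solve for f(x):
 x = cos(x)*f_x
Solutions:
 f(x) = C1 + Integral(x/cos(x), x)


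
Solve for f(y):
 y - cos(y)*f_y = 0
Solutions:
 f(y) = C1 + Integral(y/cos(y), y)


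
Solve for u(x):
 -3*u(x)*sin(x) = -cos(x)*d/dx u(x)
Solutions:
 u(x) = C1/cos(x)^3


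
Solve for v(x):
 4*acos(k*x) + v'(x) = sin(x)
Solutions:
 v(x) = C1 - 4*Piecewise((x*acos(k*x) - sqrt(-k^2*x^2 + 1)/k, Ne(k, 0)), (pi*x/2, True)) - cos(x)


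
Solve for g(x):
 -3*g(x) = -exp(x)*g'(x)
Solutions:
 g(x) = C1*exp(-3*exp(-x))


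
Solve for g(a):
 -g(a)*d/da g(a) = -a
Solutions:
 g(a) = -sqrt(C1 + a^2)
 g(a) = sqrt(C1 + a^2)


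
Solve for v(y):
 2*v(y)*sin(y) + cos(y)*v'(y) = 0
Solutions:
 v(y) = C1*cos(y)^2


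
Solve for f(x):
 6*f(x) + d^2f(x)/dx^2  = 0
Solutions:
 f(x) = C1*sin(sqrt(6)*x) + C2*cos(sqrt(6)*x)


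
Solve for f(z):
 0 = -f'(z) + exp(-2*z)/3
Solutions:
 f(z) = C1 - exp(-2*z)/6


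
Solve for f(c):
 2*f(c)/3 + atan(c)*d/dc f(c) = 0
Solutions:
 f(c) = C1*exp(-2*Integral(1/atan(c), c)/3)


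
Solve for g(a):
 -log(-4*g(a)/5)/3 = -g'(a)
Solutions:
 -3*Integral(1/(log(-_y) - log(5) + 2*log(2)), (_y, g(a))) = C1 - a


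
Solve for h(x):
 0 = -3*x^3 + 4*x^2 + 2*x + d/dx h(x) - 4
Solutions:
 h(x) = C1 + 3*x^4/4 - 4*x^3/3 - x^2 + 4*x


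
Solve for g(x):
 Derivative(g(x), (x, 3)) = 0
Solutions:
 g(x) = C1 + C2*x + C3*x^2


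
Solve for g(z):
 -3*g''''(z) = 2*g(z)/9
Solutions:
 g(z) = (C1*sin(2^(3/4)*3^(1/4)*z/6) + C2*cos(2^(3/4)*3^(1/4)*z/6))*exp(-2^(3/4)*3^(1/4)*z/6) + (C3*sin(2^(3/4)*3^(1/4)*z/6) + C4*cos(2^(3/4)*3^(1/4)*z/6))*exp(2^(3/4)*3^(1/4)*z/6)


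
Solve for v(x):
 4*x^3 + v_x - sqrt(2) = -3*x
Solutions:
 v(x) = C1 - x^4 - 3*x^2/2 + sqrt(2)*x


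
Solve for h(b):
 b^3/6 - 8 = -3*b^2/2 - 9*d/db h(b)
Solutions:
 h(b) = C1 - b^4/216 - b^3/18 + 8*b/9


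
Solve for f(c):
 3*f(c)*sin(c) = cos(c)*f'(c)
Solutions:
 f(c) = C1/cos(c)^3


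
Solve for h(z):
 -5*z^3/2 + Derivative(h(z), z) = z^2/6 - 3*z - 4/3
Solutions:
 h(z) = C1 + 5*z^4/8 + z^3/18 - 3*z^2/2 - 4*z/3


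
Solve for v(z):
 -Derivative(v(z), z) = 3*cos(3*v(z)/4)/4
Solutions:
 3*z/4 - 2*log(sin(3*v(z)/4) - 1)/3 + 2*log(sin(3*v(z)/4) + 1)/3 = C1


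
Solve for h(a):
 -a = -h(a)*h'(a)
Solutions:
 h(a) = -sqrt(C1 + a^2)
 h(a) = sqrt(C1 + a^2)


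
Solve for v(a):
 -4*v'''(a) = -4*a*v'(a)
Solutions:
 v(a) = C1 + Integral(C2*airyai(a) + C3*airybi(a), a)


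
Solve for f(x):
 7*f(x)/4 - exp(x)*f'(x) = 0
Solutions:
 f(x) = C1*exp(-7*exp(-x)/4)


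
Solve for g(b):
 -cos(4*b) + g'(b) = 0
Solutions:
 g(b) = C1 + sin(4*b)/4


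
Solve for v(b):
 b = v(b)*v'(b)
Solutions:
 v(b) = -sqrt(C1 + b^2)
 v(b) = sqrt(C1 + b^2)


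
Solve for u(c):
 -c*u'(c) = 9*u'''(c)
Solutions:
 u(c) = C1 + Integral(C2*airyai(-3^(1/3)*c/3) + C3*airybi(-3^(1/3)*c/3), c)


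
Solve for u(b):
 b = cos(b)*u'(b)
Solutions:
 u(b) = C1 + Integral(b/cos(b), b)


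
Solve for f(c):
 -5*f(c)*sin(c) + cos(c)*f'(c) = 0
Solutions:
 f(c) = C1/cos(c)^5


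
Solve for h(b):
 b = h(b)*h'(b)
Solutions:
 h(b) = -sqrt(C1 + b^2)
 h(b) = sqrt(C1 + b^2)


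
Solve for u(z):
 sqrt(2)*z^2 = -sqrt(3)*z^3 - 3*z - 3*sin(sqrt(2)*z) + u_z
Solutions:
 u(z) = C1 + sqrt(3)*z^4/4 + sqrt(2)*z^3/3 + 3*z^2/2 - 3*sqrt(2)*cos(sqrt(2)*z)/2


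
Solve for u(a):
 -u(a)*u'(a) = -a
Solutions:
 u(a) = -sqrt(C1 + a^2)
 u(a) = sqrt(C1 + a^2)


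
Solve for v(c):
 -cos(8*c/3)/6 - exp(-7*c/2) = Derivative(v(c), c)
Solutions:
 v(c) = C1 - sin(8*c/3)/16 + 2*exp(-7*c/2)/7


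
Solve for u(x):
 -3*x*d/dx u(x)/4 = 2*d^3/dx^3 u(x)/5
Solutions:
 u(x) = C1 + Integral(C2*airyai(-15^(1/3)*x/2) + C3*airybi(-15^(1/3)*x/2), x)


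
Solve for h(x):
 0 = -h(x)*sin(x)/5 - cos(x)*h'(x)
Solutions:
 h(x) = C1*cos(x)^(1/5)


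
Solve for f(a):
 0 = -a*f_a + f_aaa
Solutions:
 f(a) = C1 + Integral(C2*airyai(a) + C3*airybi(a), a)


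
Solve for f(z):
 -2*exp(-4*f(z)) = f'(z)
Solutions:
 f(z) = log(-I*(C1 - 8*z)^(1/4))
 f(z) = log(I*(C1 - 8*z)^(1/4))
 f(z) = log(-(C1 - 8*z)^(1/4))
 f(z) = log(C1 - 8*z)/4


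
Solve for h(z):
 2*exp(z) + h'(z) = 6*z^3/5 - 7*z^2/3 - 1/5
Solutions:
 h(z) = C1 + 3*z^4/10 - 7*z^3/9 - z/5 - 2*exp(z)


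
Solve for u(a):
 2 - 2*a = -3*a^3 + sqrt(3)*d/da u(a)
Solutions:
 u(a) = C1 + sqrt(3)*a^4/4 - sqrt(3)*a^2/3 + 2*sqrt(3)*a/3


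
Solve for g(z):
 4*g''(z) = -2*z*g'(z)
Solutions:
 g(z) = C1 + C2*erf(z/2)


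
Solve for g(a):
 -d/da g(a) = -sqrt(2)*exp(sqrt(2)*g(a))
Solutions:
 g(a) = sqrt(2)*(2*log(-1/(C1 + sqrt(2)*a)) - log(2))/4


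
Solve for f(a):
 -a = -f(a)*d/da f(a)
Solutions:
 f(a) = -sqrt(C1 + a^2)
 f(a) = sqrt(C1 + a^2)


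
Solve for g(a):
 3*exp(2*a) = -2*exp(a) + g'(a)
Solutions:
 g(a) = C1 + 3*exp(2*a)/2 + 2*exp(a)


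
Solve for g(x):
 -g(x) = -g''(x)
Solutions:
 g(x) = C1*exp(-x) + C2*exp(x)


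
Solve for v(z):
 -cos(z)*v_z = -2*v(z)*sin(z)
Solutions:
 v(z) = C1/cos(z)^2


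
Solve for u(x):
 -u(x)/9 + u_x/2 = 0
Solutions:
 u(x) = C1*exp(2*x/9)


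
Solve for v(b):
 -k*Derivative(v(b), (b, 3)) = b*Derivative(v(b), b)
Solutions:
 v(b) = C1 + Integral(C2*airyai(b*(-1/k)^(1/3)) + C3*airybi(b*(-1/k)^(1/3)), b)


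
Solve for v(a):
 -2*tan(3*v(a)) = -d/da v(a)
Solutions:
 v(a) = -asin(C1*exp(6*a))/3 + pi/3
 v(a) = asin(C1*exp(6*a))/3


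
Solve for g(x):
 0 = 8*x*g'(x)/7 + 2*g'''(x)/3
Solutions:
 g(x) = C1 + Integral(C2*airyai(-12^(1/3)*7^(2/3)*x/7) + C3*airybi(-12^(1/3)*7^(2/3)*x/7), x)


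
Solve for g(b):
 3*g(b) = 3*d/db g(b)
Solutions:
 g(b) = C1*exp(b)


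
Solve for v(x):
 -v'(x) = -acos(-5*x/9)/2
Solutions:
 v(x) = C1 + x*acos(-5*x/9)/2 + sqrt(81 - 25*x^2)/10


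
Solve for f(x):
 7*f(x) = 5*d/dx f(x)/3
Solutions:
 f(x) = C1*exp(21*x/5)


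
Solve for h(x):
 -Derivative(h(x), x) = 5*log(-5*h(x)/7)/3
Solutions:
 3*Integral(1/(log(-_y) - log(7) + log(5)), (_y, h(x)))/5 = C1 - x


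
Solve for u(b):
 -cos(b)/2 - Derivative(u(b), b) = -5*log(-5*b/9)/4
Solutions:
 u(b) = C1 + 5*b*log(-b)/4 - 5*b*log(3)/2 - 5*b/4 + 5*b*log(5)/4 - sin(b)/2


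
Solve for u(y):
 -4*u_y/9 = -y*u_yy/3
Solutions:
 u(y) = C1 + C2*y^(7/3)


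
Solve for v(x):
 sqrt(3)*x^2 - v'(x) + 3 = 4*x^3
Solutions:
 v(x) = C1 - x^4 + sqrt(3)*x^3/3 + 3*x


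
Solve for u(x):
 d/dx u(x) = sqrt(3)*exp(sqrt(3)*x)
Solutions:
 u(x) = C1 + exp(sqrt(3)*x)


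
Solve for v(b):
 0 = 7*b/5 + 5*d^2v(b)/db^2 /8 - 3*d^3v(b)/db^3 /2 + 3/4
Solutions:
 v(b) = C1 + C2*b + C3*exp(5*b/12) - 28*b^3/75 - 411*b^2/125


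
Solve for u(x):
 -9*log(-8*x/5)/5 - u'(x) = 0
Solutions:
 u(x) = C1 - 9*x*log(-x)/5 + 9*x*(-3*log(2) + 1 + log(5))/5


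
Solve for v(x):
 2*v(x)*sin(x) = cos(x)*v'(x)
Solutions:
 v(x) = C1/cos(x)^2


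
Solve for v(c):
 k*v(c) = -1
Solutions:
 v(c) = -1/k


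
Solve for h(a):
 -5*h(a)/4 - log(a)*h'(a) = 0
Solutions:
 h(a) = C1*exp(-5*li(a)/4)


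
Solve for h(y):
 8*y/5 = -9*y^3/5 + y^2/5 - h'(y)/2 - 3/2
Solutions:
 h(y) = C1 - 9*y^4/10 + 2*y^3/15 - 8*y^2/5 - 3*y


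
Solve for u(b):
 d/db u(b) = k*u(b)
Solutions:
 u(b) = C1*exp(b*k)


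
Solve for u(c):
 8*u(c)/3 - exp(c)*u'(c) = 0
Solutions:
 u(c) = C1*exp(-8*exp(-c)/3)


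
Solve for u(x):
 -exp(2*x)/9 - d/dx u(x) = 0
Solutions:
 u(x) = C1 - exp(2*x)/18


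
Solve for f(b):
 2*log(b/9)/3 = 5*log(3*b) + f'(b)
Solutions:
 f(b) = C1 - 13*b*log(b)/3 - 19*b*log(3)/3 + 13*b/3


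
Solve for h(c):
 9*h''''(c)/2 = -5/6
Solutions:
 h(c) = C1 + C2*c + C3*c^2 + C4*c^3 - 5*c^4/648


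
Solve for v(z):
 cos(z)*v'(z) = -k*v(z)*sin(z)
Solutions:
 v(z) = C1*exp(k*log(cos(z)))


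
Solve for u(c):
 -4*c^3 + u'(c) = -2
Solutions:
 u(c) = C1 + c^4 - 2*c


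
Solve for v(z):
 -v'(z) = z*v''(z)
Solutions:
 v(z) = C1 + C2*log(z)


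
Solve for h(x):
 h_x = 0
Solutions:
 h(x) = C1


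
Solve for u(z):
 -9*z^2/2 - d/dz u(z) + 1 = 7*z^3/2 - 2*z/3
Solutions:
 u(z) = C1 - 7*z^4/8 - 3*z^3/2 + z^2/3 + z


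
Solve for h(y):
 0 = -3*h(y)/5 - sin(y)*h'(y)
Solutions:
 h(y) = C1*(cos(y) + 1)^(3/10)/(cos(y) - 1)^(3/10)


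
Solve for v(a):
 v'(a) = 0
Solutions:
 v(a) = C1


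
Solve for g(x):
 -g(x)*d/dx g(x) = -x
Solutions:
 g(x) = -sqrt(C1 + x^2)
 g(x) = sqrt(C1 + x^2)


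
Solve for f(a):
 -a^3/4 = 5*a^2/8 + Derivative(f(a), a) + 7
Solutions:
 f(a) = C1 - a^4/16 - 5*a^3/24 - 7*a


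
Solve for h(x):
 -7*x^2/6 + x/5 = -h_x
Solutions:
 h(x) = C1 + 7*x^3/18 - x^2/10


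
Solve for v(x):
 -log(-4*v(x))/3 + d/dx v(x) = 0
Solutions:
 -3*Integral(1/(log(-_y) + 2*log(2)), (_y, v(x))) = C1 - x


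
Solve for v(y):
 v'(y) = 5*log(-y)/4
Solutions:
 v(y) = C1 + 5*y*log(-y)/4 - 5*y/4


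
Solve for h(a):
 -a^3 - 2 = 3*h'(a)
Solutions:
 h(a) = C1 - a^4/12 - 2*a/3


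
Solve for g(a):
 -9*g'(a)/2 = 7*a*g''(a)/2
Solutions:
 g(a) = C1 + C2/a^(2/7)


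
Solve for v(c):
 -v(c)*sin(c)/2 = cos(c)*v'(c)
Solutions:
 v(c) = C1*sqrt(cos(c))


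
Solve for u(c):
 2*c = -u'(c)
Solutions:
 u(c) = C1 - c^2


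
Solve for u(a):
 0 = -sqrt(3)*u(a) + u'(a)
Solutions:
 u(a) = C1*exp(sqrt(3)*a)


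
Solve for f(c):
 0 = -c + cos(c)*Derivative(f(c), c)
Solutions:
 f(c) = C1 + Integral(c/cos(c), c)


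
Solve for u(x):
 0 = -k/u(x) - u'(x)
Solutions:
 u(x) = -sqrt(C1 - 2*k*x)
 u(x) = sqrt(C1 - 2*k*x)


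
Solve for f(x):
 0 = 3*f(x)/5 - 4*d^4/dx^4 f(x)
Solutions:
 f(x) = C1*exp(-sqrt(2)*3^(1/4)*5^(3/4)*x/10) + C2*exp(sqrt(2)*3^(1/4)*5^(3/4)*x/10) + C3*sin(sqrt(2)*3^(1/4)*5^(3/4)*x/10) + C4*cos(sqrt(2)*3^(1/4)*5^(3/4)*x/10)


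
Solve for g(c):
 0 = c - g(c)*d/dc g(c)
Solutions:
 g(c) = -sqrt(C1 + c^2)
 g(c) = sqrt(C1 + c^2)


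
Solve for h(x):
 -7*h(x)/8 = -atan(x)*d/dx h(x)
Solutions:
 h(x) = C1*exp(7*Integral(1/atan(x), x)/8)


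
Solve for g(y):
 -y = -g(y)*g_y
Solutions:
 g(y) = -sqrt(C1 + y^2)
 g(y) = sqrt(C1 + y^2)
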